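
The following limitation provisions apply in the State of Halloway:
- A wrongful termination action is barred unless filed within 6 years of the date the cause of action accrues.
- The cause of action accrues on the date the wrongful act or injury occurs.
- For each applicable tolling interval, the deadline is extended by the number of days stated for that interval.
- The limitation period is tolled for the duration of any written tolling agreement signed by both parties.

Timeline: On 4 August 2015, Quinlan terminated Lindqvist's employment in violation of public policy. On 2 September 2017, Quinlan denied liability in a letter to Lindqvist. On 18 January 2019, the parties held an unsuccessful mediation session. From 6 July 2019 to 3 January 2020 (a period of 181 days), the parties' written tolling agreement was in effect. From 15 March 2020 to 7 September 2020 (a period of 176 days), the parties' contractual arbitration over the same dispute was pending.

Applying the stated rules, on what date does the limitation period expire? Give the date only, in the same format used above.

The claim accrued on 4 August 2015, when the wrongful act occurred.
6 years from 4 August 2015 is 4 August 2021.
The written tolling agreement from 6 July 2019 to 3 January 2020 tolled the period for 181 days, extending the deadline to 1 February 2022.
The pending related arbitration from 15 March 2020 to 7 September 2020 does not toll the period, because no stated rule makes a pending arbitration a tolling event.
None of the other events listed affects the running of the period under the stated rules.

1 February 2022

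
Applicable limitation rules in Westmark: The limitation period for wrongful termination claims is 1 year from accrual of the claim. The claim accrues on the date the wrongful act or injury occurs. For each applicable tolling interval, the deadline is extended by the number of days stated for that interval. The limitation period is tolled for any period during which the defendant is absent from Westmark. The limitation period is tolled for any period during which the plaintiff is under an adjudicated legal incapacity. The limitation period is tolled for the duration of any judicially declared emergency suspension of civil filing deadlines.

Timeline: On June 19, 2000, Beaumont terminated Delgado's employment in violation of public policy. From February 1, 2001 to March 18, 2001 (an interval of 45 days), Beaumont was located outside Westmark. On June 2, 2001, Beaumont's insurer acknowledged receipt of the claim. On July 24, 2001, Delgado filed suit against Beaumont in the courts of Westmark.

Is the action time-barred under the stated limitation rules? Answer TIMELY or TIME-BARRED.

The claim accrued on June 19, 2000, when the wrongful act occurred.
Adding the 1 year base period to June 19, 2000 gives a deadline of June 19, 2001, before any tolling.
The period was tolled for 45 days by the defendant's absence from the jurisdiction (February 1, 2001 to March 18, 2001), pushing the deadline to August 3, 2001.
None of the other events listed affects the running of the period under the stated rules.
Delgado filed on July 24, 2001, before the August 3, 2001 deadline, so the action is timely.

TIMELY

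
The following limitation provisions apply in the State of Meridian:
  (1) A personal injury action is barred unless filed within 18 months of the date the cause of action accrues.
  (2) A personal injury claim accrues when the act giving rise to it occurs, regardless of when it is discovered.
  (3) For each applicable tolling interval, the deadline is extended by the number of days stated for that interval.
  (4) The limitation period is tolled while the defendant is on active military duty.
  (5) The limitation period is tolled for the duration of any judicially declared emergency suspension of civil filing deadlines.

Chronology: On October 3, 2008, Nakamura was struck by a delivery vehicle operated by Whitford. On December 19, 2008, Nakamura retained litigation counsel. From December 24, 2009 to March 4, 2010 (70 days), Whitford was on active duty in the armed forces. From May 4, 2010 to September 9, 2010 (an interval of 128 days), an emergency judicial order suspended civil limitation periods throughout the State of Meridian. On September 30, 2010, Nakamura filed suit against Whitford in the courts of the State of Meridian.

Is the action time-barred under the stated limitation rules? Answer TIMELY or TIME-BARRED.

The claim accrued on October 3, 2008, when the wrongful act occurred.
Adding the 18 months base period to October 3, 2008 gives a deadline of April 3, 2010, before any tolling.
The defendant's active military service from December 24, 2009 to March 4, 2010 tolled the period for 70 days, extending the deadline to June 12, 2010.
The emergency suspension of filing deadlines from May 4, 2010 to September 9, 2010 tolled the period for 128 days, extending the deadline to October 18, 2010.
The other events in the timeline have no effect on the limitation period under the stated rules.
Nakamura filed on September 30, 2010, before the October 18, 2010 deadline, so the action is timely.

TIMELY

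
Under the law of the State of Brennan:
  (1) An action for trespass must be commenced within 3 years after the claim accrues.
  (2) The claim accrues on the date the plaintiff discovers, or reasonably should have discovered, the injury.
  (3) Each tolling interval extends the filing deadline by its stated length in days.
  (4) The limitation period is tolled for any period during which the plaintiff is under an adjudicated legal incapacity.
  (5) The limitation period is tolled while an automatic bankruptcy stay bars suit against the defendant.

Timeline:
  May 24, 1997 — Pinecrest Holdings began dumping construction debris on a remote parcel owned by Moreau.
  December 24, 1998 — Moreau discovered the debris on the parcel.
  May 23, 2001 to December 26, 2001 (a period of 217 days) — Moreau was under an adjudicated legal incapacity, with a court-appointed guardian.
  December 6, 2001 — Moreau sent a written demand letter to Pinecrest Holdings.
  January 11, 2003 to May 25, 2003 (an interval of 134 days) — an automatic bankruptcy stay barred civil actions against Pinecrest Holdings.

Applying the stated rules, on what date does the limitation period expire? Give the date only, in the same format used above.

July 29, 2002

Under the discovery rule, the claim accrued on December 24, 1998, when Moreau discovered the injury — not on the May 24, 1997 date of the underlying act.
Adding the 3 years base period to December 24, 1998 gives a deadline of December 24, 2001, before any tolling.
The plaintiff's legal incapacity from May 23, 2001 to December 26, 2001 tolled the period for 217 days, extending the deadline to July 29, 2002.
The automatic bankruptcy stay starting January 11, 2003 came too late — the period had run on July 29, 2002 — and so does not extend the deadline.
Nothing else in the chronology tolls or restarts the period.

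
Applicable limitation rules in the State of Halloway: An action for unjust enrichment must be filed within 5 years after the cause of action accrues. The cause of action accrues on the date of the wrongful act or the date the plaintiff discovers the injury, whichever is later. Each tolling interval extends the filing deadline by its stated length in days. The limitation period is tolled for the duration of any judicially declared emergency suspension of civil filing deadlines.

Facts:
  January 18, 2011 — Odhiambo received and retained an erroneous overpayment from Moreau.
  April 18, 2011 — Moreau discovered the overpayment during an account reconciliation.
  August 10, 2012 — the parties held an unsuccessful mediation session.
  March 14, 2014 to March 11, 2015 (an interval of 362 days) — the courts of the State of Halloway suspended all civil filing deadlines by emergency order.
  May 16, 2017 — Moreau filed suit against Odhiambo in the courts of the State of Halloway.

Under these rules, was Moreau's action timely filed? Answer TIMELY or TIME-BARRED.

Because discovery on April 18, 2011 post-dates the January 18, 2011 act, accrual under the later-of rule falls on April 18, 2011.
5 years from April 18, 2011 is April 18, 2016.
Because the emergency suspension of filing deadlines ran from March 14, 2014 to March 11, 2015, the deadline is extended by 362 days to April 15, 2017.
Nothing else in the chronology tolls or restarts the period.
Moreau filed on May 16, 2017, after the April 15, 2017 deadline, so the action is time-barred.

TIME-BARRED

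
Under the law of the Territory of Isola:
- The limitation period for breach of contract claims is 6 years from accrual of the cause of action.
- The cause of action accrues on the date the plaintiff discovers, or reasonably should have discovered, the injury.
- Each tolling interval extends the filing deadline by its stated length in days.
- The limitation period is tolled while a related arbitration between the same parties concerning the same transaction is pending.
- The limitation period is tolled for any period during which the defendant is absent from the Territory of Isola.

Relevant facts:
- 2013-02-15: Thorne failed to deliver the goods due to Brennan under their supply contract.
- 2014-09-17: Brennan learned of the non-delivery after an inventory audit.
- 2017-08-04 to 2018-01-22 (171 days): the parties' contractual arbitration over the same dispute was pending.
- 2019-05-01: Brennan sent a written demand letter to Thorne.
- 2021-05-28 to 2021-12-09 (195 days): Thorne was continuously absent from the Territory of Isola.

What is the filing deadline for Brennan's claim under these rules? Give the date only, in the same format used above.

Under the discovery rule, the claim accrued on 2014-09-17, when Brennan discovered the injury — not on the 2013-02-15 date of the underlying act.
6 years from 2014-09-17 is 2020-09-17.
Because the pending related arbitration ran from 2017-08-04 to 2018-01-22, the deadline is extended by 171 days to 2021-03-07.
The defendant's absence from the jurisdiction starting 2021-05-28 came too late — the period had run on 2021-03-07 — and so does not extend the deadline.
Nothing else in the chronology tolls or restarts the period.

2021-03-07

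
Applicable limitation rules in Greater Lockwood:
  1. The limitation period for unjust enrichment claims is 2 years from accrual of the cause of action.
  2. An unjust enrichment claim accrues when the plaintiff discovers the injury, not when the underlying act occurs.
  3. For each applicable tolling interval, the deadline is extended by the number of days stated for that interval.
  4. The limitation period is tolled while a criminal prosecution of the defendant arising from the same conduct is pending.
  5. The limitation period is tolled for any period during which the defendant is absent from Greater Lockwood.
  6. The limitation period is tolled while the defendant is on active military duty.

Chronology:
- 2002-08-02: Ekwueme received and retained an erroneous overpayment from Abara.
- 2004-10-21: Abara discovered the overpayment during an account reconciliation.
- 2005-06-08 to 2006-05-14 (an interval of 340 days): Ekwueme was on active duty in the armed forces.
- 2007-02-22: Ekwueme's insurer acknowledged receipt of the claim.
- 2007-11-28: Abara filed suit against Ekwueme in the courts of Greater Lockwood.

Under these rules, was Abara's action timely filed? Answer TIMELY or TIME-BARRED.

Accrual is tied to discovery, so the period began on 2004-10-21 rather than on 2002-08-02 when the act occurred.
2 years from 2004-10-21 is 2006-10-21.
The defendant's active military service from 2005-06-08 to 2006-05-14 tolled the period for 340 days, extending the deadline to 2007-09-26.
Nothing else in the chronology tolls or restarts the period.
Filing on 2007-11-28 missed the 2007-09-26 deadline — the action is time-barred.

TIME-BARRED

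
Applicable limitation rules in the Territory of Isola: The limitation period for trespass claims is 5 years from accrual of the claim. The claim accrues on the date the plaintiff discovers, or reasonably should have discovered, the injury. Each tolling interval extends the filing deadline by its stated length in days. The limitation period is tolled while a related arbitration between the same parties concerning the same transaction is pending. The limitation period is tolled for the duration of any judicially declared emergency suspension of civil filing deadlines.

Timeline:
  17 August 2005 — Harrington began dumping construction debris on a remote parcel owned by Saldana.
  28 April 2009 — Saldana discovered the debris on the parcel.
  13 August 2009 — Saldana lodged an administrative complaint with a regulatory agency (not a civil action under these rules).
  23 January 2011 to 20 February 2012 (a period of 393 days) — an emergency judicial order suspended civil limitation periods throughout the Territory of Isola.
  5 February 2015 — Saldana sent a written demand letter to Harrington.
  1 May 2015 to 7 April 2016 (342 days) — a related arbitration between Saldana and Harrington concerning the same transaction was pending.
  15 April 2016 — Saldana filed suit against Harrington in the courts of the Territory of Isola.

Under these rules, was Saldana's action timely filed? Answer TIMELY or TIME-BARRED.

TIMELY

The claim did not accrue until Saldana discovered the injury on 28 April 2009; the 17 August 2005 act date does not start the clock under the stated rule.
5 years from 28 April 2009 is 28 April 2014.
The emergency suspension of filing deadlines from 23 January 2011 to 20 February 2012 tolled the period for 393 days, extending the deadline to 26 May 2015.
Because the pending related arbitration ran from 1 May 2015 to 7 April 2016, the deadline is extended by 342 days to 2 May 2016.
The other events in the timeline have no effect on the limitation period under the stated rules.
Saldana filed on 15 April 2016, before the 2 May 2016 deadline, so the action is timely.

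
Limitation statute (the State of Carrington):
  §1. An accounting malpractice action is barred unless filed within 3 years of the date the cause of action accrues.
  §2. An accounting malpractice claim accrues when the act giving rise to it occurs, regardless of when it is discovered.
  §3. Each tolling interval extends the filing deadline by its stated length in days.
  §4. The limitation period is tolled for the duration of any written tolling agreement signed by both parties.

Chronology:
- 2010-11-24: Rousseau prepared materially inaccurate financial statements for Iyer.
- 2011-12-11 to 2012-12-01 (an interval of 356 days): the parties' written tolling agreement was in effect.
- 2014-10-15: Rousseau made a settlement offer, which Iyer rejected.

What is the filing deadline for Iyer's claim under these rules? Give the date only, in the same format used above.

2014-11-15

The claim accrued on 2010-11-24, when the wrongful act occurred.
The untolled deadline — 3 years after 2010-11-24 — is 2013-11-24.
The written tolling agreement from 2011-12-11 to 2012-12-01 tolled the period for 356 days, extending the deadline to 2014-11-15.
The other events in the timeline have no effect on the limitation period under the stated rules.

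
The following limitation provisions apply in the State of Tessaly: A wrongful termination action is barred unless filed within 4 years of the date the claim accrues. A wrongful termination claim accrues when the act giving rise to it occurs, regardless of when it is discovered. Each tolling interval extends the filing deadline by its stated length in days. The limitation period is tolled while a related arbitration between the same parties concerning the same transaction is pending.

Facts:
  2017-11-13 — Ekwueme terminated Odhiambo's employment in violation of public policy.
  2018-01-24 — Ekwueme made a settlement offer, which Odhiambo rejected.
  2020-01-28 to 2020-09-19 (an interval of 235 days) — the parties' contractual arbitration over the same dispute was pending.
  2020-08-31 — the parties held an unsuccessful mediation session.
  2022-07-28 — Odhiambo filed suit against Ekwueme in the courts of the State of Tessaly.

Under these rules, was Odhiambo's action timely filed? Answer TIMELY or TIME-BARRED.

TIME-BARRED

The claim accrued on 2017-11-13, the date of the act.
Adding the 4 years base period to 2017-11-13 gives a deadline of 2021-11-13, before any tolling.
The pending related arbitration from 2020-01-28 to 2020-09-19 tolled the period for 235 days, extending the deadline to 2022-07-06.
Nothing else in the chronology tolls or restarts the period.
Odhiambo filed on 2022-07-28, after the 2022-07-06 deadline, so the action is time-barred.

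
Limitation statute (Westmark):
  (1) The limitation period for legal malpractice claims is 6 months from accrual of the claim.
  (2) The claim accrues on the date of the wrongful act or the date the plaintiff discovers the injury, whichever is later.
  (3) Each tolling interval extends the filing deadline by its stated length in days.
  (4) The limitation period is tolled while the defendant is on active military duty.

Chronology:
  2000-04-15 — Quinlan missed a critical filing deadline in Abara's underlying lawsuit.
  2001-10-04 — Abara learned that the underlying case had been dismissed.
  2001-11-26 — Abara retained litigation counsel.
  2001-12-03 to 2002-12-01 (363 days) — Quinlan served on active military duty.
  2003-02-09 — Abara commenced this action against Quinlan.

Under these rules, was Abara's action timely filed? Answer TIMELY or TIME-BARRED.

The claim accrued on 2001-10-04 — the later of the 2000-04-15 act and the 2001-10-04 discovery.
Adding the 6 months base period to 2001-10-04 gives a deadline of 2002-04-04, before any tolling.
Because the defendant's active military service ran from 2001-12-03 to 2002-12-01, the deadline is extended by 363 days to 2003-04-02.
None of the other events listed affects the running of the period under the stated rules.
Filing on 2003-02-09 beat the 2003-04-02 deadline — the action is timely.

TIMELY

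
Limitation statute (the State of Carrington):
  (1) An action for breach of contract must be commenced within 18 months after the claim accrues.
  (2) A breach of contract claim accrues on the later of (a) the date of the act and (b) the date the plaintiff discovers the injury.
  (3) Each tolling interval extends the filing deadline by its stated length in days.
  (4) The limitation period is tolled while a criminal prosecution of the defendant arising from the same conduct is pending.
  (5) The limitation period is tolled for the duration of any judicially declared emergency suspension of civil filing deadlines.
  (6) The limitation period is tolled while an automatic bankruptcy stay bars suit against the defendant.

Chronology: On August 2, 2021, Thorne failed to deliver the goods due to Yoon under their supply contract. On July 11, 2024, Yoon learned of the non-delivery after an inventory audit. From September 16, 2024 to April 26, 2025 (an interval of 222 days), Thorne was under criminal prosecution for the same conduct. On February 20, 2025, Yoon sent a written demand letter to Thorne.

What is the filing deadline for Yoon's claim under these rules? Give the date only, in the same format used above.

The claim accrued on July 11, 2024 — the later of the August 2, 2021 act and the July 11, 2024 discovery.
Adding the 18 months base period to July 11, 2024 gives a deadline of January 11, 2026, before any tolling.
The period was tolled for 222 days by the pending criminal prosecution (September 16, 2024 to April 26, 2025), pushing the deadline to August 21, 2026.
None of the other events listed affects the running of the period under the stated rules.

August 21, 2026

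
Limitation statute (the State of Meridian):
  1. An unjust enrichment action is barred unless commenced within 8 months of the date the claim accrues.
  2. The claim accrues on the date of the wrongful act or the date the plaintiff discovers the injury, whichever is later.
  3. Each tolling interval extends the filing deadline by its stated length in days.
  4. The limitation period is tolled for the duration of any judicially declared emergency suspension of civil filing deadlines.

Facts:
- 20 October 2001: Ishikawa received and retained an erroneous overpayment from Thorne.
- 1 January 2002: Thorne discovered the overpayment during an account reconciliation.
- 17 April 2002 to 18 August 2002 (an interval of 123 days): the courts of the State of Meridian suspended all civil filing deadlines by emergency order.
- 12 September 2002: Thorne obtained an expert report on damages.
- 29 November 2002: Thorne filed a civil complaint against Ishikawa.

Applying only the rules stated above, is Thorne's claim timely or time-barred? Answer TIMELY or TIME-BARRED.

TIMELY

Taking the later of the act (20 October 2001) and discovery (1 January 2002), the claim accrued on 1 January 2002.
8 months from 1 January 2002 is 1 September 2002.
Because the emergency suspension of filing deadlines ran from 17 April 2002 to 18 August 2002, the deadline is extended by 123 days to 2 January 2003.
The other events in the timeline have no effect on the limitation period under the stated rules.
The 29 November 2002 filing precedes the 2 January 2003 deadline; the claim is timely.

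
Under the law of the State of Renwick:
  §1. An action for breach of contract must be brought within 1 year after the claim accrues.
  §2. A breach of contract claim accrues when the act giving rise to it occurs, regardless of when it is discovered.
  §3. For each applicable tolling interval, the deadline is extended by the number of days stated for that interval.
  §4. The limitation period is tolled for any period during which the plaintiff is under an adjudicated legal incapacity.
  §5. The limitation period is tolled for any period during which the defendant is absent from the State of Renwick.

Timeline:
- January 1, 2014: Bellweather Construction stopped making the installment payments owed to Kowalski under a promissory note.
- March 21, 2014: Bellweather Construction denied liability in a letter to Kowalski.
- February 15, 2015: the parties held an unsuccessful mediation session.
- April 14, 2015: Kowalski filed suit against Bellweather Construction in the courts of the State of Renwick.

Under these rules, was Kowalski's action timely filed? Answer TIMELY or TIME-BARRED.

The claim accrued on January 1, 2014, the date of the act.
1 year from January 1, 2014 is January 1, 2015.
None of the other events listed affects the running of the period under the stated rules.
Filing on April 14, 2015 missed the January 1, 2015 deadline — the action is time-barred.

TIME-BARRED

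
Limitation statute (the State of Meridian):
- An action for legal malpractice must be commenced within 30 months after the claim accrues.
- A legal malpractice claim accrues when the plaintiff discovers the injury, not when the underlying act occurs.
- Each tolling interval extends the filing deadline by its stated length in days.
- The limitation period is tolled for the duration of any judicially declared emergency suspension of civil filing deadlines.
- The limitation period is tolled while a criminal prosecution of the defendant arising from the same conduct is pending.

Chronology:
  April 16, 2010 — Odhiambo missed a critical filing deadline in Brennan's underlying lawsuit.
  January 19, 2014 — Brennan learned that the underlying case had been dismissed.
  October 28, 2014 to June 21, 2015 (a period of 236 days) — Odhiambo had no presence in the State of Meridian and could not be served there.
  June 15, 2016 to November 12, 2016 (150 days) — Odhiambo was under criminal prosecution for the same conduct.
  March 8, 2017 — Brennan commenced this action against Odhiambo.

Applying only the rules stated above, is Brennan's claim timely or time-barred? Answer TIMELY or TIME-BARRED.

Under the discovery rule, the claim accrued on January 19, 2014, when Brennan discovered the injury — not on the April 16, 2010 date of the underlying act.
Adding the 30 months base period to January 19, 2014 gives a deadline of July 19, 2016, before any tolling.
The pending criminal prosecution from June 15, 2016 to November 12, 2016 tolled the period for 150 days, extending the deadline to December 16, 2016.
Although the defendant's absence ran from October 28, 2014 to June 21, 2015, the stated rules do not make that a tolling event, so it is disregarded.
Filing on March 8, 2017 missed the December 16, 2016 deadline — the action is time-barred.

TIME-BARRED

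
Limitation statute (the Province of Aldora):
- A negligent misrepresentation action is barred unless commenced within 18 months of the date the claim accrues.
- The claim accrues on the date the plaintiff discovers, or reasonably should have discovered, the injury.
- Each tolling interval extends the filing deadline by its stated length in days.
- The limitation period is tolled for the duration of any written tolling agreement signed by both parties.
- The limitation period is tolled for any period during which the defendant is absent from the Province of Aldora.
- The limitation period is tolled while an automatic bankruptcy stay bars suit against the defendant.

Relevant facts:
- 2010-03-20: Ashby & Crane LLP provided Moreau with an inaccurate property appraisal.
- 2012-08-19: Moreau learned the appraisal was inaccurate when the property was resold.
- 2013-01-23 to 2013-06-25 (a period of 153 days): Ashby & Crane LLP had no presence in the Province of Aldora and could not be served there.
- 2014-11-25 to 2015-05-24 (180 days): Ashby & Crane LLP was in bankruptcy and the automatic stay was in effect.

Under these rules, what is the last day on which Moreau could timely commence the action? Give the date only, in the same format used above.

Under the discovery rule, the claim accrued on 2012-08-19, when Moreau discovered the injury — not on the 2010-03-20 date of the underlying act.
The untolled deadline — 18 months after 2012-08-19 — is 2014-02-19.
Because the defendant's absence from the jurisdiction ran from 2013-01-23 to 2013-06-25, the deadline is extended by 153 days to 2014-07-22.
The automatic bankruptcy stay starting 2014-11-25 came too late — the period had run on 2014-07-22 — and so does not extend the deadline.

2014-07-22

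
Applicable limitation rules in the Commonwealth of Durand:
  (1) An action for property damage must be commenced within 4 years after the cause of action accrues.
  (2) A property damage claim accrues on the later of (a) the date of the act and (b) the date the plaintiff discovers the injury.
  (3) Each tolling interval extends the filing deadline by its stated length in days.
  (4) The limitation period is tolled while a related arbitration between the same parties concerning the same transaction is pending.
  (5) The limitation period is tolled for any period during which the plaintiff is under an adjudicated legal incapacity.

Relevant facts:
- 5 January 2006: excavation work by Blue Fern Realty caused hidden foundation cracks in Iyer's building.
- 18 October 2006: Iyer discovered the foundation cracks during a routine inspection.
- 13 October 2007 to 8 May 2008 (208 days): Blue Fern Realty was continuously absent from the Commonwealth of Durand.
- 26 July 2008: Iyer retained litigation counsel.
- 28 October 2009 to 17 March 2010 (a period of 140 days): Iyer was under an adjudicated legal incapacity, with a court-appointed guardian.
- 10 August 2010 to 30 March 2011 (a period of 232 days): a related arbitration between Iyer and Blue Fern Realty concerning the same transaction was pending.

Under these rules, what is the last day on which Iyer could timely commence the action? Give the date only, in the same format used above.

25 October 2011

The claim accrued on 18 October 2006 — the later of the 5 January 2006 act and the 18 October 2006 discovery.
4 years from 18 October 2006 is 18 October 2010.
The period was tolled for 140 days by the plaintiff's legal incapacity (28 October 2009 to 17 March 2010), pushing the deadline to 7 March 2011.
The period was tolled for 232 days by the pending related arbitration (10 August 2010 to 30 March 2011), pushing the deadline to 25 October 2011.
The defendant's absence from the jurisdiction from 13 October 2007 to 8 May 2008 does not toll the period, because no stated rule makes the defendant's absence a tolling event.
The other events in the timeline have no effect on the limitation period under the stated rules.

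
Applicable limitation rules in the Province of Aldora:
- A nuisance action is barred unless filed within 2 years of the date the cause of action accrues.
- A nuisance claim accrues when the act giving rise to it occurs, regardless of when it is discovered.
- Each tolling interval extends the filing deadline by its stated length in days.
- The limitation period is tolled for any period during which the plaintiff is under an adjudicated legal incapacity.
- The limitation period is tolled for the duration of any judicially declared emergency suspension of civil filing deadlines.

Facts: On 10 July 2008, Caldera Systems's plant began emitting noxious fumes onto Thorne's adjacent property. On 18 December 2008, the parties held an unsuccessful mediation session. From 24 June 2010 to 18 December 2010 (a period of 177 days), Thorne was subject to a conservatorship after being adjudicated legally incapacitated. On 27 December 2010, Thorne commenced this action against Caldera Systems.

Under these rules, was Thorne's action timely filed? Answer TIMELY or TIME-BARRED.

The claim accrued on 10 July 2008, when the wrongful act occurred.
2 years from 10 July 2008 is 10 July 2010.
The plaintiff's legal incapacity from 24 June 2010 to 18 December 2010 tolled the period for 177 days, extending the deadline to 3 January 2011.
Nothing else in the chronology tolls or restarts the period.
Filing on 27 December 2010 beat the 3 January 2011 deadline — the action is timely.

TIMELY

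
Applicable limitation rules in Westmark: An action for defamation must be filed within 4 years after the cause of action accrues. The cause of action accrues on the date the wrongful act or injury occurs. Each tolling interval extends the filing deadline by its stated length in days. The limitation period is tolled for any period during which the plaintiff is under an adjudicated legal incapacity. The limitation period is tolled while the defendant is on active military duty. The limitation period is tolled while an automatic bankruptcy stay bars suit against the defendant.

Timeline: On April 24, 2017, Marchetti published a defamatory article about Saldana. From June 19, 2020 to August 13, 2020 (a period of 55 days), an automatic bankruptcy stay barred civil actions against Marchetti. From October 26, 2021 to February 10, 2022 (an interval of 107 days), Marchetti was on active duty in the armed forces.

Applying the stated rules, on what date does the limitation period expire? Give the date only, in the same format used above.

The cause of action accrued on April 24, 2017, the date of the act.
4 years from April 24, 2017 is April 24, 2021.
The automatic bankruptcy stay from June 19, 2020 to August 13, 2020 tolled the period for 55 days, extending the deadline to June 18, 2021.
By the time the defendant's active military service began on October 26, 2021, the limitation period had already expired on June 18, 2021; that interval cannot revive it.

June 18, 2021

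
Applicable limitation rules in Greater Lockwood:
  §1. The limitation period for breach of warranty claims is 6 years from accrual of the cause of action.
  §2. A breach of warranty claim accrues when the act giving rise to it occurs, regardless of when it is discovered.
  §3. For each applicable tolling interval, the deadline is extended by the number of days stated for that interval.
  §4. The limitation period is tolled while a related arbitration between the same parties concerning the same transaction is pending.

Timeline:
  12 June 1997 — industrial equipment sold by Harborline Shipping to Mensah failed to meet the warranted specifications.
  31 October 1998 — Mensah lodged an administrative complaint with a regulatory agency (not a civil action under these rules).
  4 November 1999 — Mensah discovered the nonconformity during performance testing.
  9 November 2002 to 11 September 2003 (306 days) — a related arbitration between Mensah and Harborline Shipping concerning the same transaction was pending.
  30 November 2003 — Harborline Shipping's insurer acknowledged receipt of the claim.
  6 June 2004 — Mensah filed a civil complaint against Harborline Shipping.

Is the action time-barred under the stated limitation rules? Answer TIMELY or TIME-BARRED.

TIME-BARRED

Because the rule ties accrual to occurrence, the claim accrued on 12 June 1997, not on the 4 November 1999 discovery date.
Adding the 6 years base period to 12 June 1997 gives a deadline of 12 June 2003, before any tolling.
Because the pending related arbitration ran from 9 November 2002 to 11 September 2003, the deadline is extended by 306 days to 13 April 2004.
None of the other events listed affects the running of the period under the stated rules.
Filing on 6 June 2004 missed the 13 April 2004 deadline — the action is time-barred.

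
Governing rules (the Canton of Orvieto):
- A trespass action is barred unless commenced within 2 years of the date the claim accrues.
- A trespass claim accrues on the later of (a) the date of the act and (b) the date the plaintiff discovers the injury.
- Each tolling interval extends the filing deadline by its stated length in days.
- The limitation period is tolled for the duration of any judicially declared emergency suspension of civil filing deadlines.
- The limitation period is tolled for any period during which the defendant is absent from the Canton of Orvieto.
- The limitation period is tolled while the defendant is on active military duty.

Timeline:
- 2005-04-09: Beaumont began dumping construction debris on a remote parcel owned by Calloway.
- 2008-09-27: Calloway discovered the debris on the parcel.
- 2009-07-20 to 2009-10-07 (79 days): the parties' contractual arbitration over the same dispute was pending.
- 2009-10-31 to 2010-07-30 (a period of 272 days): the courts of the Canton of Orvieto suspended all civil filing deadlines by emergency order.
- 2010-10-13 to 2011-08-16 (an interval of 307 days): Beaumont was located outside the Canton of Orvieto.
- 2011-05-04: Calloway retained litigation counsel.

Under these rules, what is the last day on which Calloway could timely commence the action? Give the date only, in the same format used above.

The claim accrued on 2008-09-27 — the later of the 2005-04-09 act and the 2008-09-27 discovery.
Adding the 2 years base period to 2008-09-27 gives a deadline of 2010-09-27, before any tolling.
Because the emergency suspension of filing deadlines ran from 2009-10-31 to 2010-07-30, the deadline is extended by 272 days to 2011-06-26.
The period was tolled for 307 days by the defendant's absence from the jurisdiction (2010-10-13 to 2011-08-16), pushing the deadline to 2012-04-28.
The pending related arbitration from 2009-07-20 to 2009-10-07 does not toll the period, because no stated rule makes a pending arbitration a tolling event.
The other events in the timeline have no effect on the limitation period under the stated rules.

2012-04-28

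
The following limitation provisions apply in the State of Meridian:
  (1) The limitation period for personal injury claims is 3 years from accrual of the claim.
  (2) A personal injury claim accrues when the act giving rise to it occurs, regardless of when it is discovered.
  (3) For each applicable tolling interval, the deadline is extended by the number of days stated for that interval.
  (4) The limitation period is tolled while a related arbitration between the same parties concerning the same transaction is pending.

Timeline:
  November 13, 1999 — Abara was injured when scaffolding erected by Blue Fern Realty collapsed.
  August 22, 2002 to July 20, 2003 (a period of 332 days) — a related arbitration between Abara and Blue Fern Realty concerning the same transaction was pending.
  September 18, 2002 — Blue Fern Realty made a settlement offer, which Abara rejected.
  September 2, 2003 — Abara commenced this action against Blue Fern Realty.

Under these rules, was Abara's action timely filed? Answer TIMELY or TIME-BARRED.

TIMELY

The limitation period began to run on November 13, 1999.
Adding the 3 years base period to November 13, 1999 gives a deadline of November 13, 2002, before any tolling.
The period was tolled for 332 days by the pending related arbitration (August 22, 2002 to July 20, 2003), pushing the deadline to October 11, 2003.
Nothing else in the chronology tolls or restarts the period.
The September 2, 2003 filing precedes the October 11, 2003 deadline; the claim is timely.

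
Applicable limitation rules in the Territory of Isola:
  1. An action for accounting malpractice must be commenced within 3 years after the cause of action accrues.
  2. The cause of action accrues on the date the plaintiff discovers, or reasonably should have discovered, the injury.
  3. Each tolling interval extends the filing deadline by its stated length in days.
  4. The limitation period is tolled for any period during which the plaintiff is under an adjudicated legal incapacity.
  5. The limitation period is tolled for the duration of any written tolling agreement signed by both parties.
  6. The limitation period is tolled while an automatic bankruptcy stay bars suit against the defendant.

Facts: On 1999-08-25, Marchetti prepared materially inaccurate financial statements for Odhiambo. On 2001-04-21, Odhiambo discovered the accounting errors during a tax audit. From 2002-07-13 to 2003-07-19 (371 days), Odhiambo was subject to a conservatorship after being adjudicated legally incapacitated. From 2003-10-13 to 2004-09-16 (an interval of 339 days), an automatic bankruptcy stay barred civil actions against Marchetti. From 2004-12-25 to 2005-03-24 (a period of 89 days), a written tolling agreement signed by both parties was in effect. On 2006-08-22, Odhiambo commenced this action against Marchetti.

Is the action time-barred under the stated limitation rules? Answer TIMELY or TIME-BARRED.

TIME-BARRED

Under the discovery rule, the claim accrued on 2001-04-21, when Odhiambo discovered the injury — not on the 1999-08-25 date of the underlying act.
Adding the 3 years base period to 2001-04-21 gives a deadline of 2004-04-21, before any tolling.
The period was tolled for 371 days by the plaintiff's legal incapacity (2002-07-13 to 2003-07-19), pushing the deadline to 2005-04-27.
Because the automatic bankruptcy stay ran from 2003-10-13 to 2004-09-16, the deadline is extended by 339 days to 2006-04-01.
The written tolling agreement from 2004-12-25 to 2005-03-24 tolled the period for 89 days, extending the deadline to 2006-06-29.
The 2006-08-22 filing falls after the 2006-06-29 deadline; the claim is time-barred.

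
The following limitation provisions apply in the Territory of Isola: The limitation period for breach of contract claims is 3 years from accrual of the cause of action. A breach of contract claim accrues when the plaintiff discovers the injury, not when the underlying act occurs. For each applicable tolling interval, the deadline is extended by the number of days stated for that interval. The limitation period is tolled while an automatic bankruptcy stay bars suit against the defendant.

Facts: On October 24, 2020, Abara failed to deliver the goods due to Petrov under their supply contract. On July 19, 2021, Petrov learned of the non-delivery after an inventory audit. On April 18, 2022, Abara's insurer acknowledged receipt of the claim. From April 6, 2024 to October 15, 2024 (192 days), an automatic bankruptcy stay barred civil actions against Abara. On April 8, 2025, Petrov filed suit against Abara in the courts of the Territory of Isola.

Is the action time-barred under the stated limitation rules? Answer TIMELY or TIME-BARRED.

TIME-BARRED

Under the discovery rule, the claim accrued on July 19, 2021, when Petrov discovered the injury — not on the October 24, 2020 date of the underlying act.
3 years from July 19, 2021 is July 19, 2024.
The automatic bankruptcy stay from April 6, 2024 to October 15, 2024 tolled the period for 192 days, extending the deadline to January 27, 2025.
The other events in the timeline have no effect on the limitation period under the stated rules.
Petrov filed on April 8, 2025, after the January 27, 2025 deadline, so the action is time-barred.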